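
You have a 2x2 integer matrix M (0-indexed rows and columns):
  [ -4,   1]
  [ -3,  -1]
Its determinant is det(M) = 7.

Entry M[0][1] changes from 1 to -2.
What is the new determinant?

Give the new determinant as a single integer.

Answer: -2

Derivation:
det is linear in row 0: changing M[0][1] by delta changes det by delta * cofactor(0,1).
Cofactor C_01 = (-1)^(0+1) * minor(0,1) = 3
Entry delta = -2 - 1 = -3
Det delta = -3 * 3 = -9
New det = 7 + -9 = -2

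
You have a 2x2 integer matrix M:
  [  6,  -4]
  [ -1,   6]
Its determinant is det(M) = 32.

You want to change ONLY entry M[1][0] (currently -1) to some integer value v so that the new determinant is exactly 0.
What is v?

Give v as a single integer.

det is linear in entry M[1][0]: det = old_det + (v - -1) * C_10
Cofactor C_10 = 4
Want det = 0: 32 + (v - -1) * 4 = 0
  (v - -1) = -32 / 4 = -8
  v = -1 + (-8) = -9

Answer: -9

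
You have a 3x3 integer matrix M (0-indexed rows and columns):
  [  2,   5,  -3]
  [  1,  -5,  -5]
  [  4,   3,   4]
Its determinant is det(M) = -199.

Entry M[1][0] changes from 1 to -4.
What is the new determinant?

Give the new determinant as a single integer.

det is linear in row 1: changing M[1][0] by delta changes det by delta * cofactor(1,0).
Cofactor C_10 = (-1)^(1+0) * minor(1,0) = -29
Entry delta = -4 - 1 = -5
Det delta = -5 * -29 = 145
New det = -199 + 145 = -54

Answer: -54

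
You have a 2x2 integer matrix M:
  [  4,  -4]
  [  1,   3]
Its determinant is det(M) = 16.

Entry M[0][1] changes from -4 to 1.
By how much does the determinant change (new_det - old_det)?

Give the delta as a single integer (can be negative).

Answer: -5

Derivation:
Cofactor C_01 = -1
Entry delta = 1 - -4 = 5
Det delta = entry_delta * cofactor = 5 * -1 = -5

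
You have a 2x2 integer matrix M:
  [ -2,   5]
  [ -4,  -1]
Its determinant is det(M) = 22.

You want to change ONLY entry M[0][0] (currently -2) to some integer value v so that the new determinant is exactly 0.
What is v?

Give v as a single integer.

det is linear in entry M[0][0]: det = old_det + (v - -2) * C_00
Cofactor C_00 = -1
Want det = 0: 22 + (v - -2) * -1 = 0
  (v - -2) = -22 / -1 = 22
  v = -2 + (22) = 20

Answer: 20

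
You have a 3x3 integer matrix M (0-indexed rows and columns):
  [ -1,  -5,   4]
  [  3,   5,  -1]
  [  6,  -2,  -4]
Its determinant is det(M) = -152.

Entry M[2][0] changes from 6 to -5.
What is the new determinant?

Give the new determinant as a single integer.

det is linear in row 2: changing M[2][0] by delta changes det by delta * cofactor(2,0).
Cofactor C_20 = (-1)^(2+0) * minor(2,0) = -15
Entry delta = -5 - 6 = -11
Det delta = -11 * -15 = 165
New det = -152 + 165 = 13

Answer: 13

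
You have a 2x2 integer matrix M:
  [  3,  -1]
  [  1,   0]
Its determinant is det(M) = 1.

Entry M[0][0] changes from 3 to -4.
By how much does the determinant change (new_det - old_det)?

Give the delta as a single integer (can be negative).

Cofactor C_00 = 0
Entry delta = -4 - 3 = -7
Det delta = entry_delta * cofactor = -7 * 0 = 0

Answer: 0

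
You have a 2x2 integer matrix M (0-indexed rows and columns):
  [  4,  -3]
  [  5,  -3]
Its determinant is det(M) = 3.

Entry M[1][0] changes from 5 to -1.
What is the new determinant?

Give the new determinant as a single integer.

det is linear in row 1: changing M[1][0] by delta changes det by delta * cofactor(1,0).
Cofactor C_10 = (-1)^(1+0) * minor(1,0) = 3
Entry delta = -1 - 5 = -6
Det delta = -6 * 3 = -18
New det = 3 + -18 = -15

Answer: -15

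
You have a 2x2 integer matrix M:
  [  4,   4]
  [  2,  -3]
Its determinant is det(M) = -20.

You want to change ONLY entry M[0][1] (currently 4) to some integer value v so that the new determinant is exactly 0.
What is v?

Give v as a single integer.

Answer: -6

Derivation:
det is linear in entry M[0][1]: det = old_det + (v - 4) * C_01
Cofactor C_01 = -2
Want det = 0: -20 + (v - 4) * -2 = 0
  (v - 4) = 20 / -2 = -10
  v = 4 + (-10) = -6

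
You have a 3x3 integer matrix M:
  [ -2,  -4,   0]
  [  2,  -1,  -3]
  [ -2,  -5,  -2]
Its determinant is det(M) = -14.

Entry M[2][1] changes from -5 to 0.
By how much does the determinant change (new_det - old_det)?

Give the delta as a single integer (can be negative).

Answer: -30

Derivation:
Cofactor C_21 = -6
Entry delta = 0 - -5 = 5
Det delta = entry_delta * cofactor = 5 * -6 = -30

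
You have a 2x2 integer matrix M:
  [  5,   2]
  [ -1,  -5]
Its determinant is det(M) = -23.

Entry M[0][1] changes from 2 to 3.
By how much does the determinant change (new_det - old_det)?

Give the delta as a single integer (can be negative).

Cofactor C_01 = 1
Entry delta = 3 - 2 = 1
Det delta = entry_delta * cofactor = 1 * 1 = 1

Answer: 1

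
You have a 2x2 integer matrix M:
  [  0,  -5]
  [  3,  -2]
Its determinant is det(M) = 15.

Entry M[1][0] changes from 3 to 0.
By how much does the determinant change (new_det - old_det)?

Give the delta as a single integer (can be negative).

Cofactor C_10 = 5
Entry delta = 0 - 3 = -3
Det delta = entry_delta * cofactor = -3 * 5 = -15

Answer: -15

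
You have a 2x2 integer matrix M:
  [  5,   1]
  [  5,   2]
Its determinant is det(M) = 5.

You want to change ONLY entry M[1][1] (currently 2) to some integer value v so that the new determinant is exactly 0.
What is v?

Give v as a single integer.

det is linear in entry M[1][1]: det = old_det + (v - 2) * C_11
Cofactor C_11 = 5
Want det = 0: 5 + (v - 2) * 5 = 0
  (v - 2) = -5 / 5 = -1
  v = 2 + (-1) = 1

Answer: 1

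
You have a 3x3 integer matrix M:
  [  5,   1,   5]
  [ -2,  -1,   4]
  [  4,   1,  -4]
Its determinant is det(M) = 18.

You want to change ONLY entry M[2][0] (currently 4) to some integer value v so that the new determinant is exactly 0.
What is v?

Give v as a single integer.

det is linear in entry M[2][0]: det = old_det + (v - 4) * C_20
Cofactor C_20 = 9
Want det = 0: 18 + (v - 4) * 9 = 0
  (v - 4) = -18 / 9 = -2
  v = 4 + (-2) = 2

Answer: 2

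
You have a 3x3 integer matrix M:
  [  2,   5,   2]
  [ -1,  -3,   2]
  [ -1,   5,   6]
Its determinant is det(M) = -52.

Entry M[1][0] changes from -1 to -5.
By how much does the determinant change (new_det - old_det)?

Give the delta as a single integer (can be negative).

Cofactor C_10 = -20
Entry delta = -5 - -1 = -4
Det delta = entry_delta * cofactor = -4 * -20 = 80

Answer: 80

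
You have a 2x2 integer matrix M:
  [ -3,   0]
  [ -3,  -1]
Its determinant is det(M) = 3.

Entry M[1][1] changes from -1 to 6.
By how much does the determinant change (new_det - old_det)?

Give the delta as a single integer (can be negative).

Answer: -21

Derivation:
Cofactor C_11 = -3
Entry delta = 6 - -1 = 7
Det delta = entry_delta * cofactor = 7 * -3 = -21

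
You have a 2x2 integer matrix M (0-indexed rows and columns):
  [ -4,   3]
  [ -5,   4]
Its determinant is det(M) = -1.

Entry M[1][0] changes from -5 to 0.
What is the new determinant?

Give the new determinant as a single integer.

Answer: -16

Derivation:
det is linear in row 1: changing M[1][0] by delta changes det by delta * cofactor(1,0).
Cofactor C_10 = (-1)^(1+0) * minor(1,0) = -3
Entry delta = 0 - -5 = 5
Det delta = 5 * -3 = -15
New det = -1 + -15 = -16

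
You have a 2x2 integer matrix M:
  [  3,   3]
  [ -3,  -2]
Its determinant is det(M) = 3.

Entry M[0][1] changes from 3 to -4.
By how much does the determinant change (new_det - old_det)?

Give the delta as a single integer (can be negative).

Answer: -21

Derivation:
Cofactor C_01 = 3
Entry delta = -4 - 3 = -7
Det delta = entry_delta * cofactor = -7 * 3 = -21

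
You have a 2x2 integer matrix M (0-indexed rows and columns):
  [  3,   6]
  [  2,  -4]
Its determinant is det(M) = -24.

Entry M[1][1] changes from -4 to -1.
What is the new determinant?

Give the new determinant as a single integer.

Answer: -15

Derivation:
det is linear in row 1: changing M[1][1] by delta changes det by delta * cofactor(1,1).
Cofactor C_11 = (-1)^(1+1) * minor(1,1) = 3
Entry delta = -1 - -4 = 3
Det delta = 3 * 3 = 9
New det = -24 + 9 = -15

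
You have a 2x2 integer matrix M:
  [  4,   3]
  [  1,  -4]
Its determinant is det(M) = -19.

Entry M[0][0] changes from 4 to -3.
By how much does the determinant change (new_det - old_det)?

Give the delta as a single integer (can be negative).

Answer: 28

Derivation:
Cofactor C_00 = -4
Entry delta = -3 - 4 = -7
Det delta = entry_delta * cofactor = -7 * -4 = 28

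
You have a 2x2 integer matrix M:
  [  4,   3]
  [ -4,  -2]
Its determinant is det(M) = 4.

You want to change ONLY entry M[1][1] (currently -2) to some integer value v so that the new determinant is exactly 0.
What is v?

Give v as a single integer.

Answer: -3

Derivation:
det is linear in entry M[1][1]: det = old_det + (v - -2) * C_11
Cofactor C_11 = 4
Want det = 0: 4 + (v - -2) * 4 = 0
  (v - -2) = -4 / 4 = -1
  v = -2 + (-1) = -3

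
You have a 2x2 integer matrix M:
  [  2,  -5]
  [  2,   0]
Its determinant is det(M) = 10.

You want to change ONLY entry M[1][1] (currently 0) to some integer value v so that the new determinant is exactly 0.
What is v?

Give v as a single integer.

det is linear in entry M[1][1]: det = old_det + (v - 0) * C_11
Cofactor C_11 = 2
Want det = 0: 10 + (v - 0) * 2 = 0
  (v - 0) = -10 / 2 = -5
  v = 0 + (-5) = -5

Answer: -5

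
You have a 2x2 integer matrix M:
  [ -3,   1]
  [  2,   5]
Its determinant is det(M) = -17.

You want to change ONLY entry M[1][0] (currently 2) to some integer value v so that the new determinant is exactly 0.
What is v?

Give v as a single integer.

det is linear in entry M[1][0]: det = old_det + (v - 2) * C_10
Cofactor C_10 = -1
Want det = 0: -17 + (v - 2) * -1 = 0
  (v - 2) = 17 / -1 = -17
  v = 2 + (-17) = -15

Answer: -15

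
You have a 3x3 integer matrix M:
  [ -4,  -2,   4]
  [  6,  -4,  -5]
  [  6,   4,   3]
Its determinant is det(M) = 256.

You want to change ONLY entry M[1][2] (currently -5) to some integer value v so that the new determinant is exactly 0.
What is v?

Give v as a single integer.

det is linear in entry M[1][2]: det = old_det + (v - -5) * C_12
Cofactor C_12 = 4
Want det = 0: 256 + (v - -5) * 4 = 0
  (v - -5) = -256 / 4 = -64
  v = -5 + (-64) = -69

Answer: -69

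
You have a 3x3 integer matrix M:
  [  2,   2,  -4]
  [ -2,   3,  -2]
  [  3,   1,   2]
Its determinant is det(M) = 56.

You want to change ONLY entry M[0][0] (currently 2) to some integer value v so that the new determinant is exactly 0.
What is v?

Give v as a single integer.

det is linear in entry M[0][0]: det = old_det + (v - 2) * C_00
Cofactor C_00 = 8
Want det = 0: 56 + (v - 2) * 8 = 0
  (v - 2) = -56 / 8 = -7
  v = 2 + (-7) = -5

Answer: -5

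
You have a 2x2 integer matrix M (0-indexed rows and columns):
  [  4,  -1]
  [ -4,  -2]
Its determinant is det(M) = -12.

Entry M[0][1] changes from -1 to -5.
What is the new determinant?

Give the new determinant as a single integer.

det is linear in row 0: changing M[0][1] by delta changes det by delta * cofactor(0,1).
Cofactor C_01 = (-1)^(0+1) * minor(0,1) = 4
Entry delta = -5 - -1 = -4
Det delta = -4 * 4 = -16
New det = -12 + -16 = -28

Answer: -28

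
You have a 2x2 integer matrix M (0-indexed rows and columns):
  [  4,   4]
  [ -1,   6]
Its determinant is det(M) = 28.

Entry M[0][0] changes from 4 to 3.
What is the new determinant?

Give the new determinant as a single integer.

det is linear in row 0: changing M[0][0] by delta changes det by delta * cofactor(0,0).
Cofactor C_00 = (-1)^(0+0) * minor(0,0) = 6
Entry delta = 3 - 4 = -1
Det delta = -1 * 6 = -6
New det = 28 + -6 = 22

Answer: 22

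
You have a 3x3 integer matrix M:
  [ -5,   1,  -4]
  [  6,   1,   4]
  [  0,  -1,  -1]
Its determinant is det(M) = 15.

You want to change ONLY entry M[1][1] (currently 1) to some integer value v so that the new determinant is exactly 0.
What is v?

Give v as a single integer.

det is linear in entry M[1][1]: det = old_det + (v - 1) * C_11
Cofactor C_11 = 5
Want det = 0: 15 + (v - 1) * 5 = 0
  (v - 1) = -15 / 5 = -3
  v = 1 + (-3) = -2

Answer: -2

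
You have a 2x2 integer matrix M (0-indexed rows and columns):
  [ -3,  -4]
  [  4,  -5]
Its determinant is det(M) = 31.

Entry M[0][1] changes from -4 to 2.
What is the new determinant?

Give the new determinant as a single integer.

det is linear in row 0: changing M[0][1] by delta changes det by delta * cofactor(0,1).
Cofactor C_01 = (-1)^(0+1) * minor(0,1) = -4
Entry delta = 2 - -4 = 6
Det delta = 6 * -4 = -24
New det = 31 + -24 = 7

Answer: 7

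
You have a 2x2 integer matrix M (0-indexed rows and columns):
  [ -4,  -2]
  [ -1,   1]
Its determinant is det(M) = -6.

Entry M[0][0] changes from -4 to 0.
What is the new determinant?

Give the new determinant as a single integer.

det is linear in row 0: changing M[0][0] by delta changes det by delta * cofactor(0,0).
Cofactor C_00 = (-1)^(0+0) * minor(0,0) = 1
Entry delta = 0 - -4 = 4
Det delta = 4 * 1 = 4
New det = -6 + 4 = -2

Answer: -2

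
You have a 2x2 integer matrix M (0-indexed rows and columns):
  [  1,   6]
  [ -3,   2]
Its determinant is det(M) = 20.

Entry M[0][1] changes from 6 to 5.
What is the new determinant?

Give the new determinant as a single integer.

Answer: 17

Derivation:
det is linear in row 0: changing M[0][1] by delta changes det by delta * cofactor(0,1).
Cofactor C_01 = (-1)^(0+1) * minor(0,1) = 3
Entry delta = 5 - 6 = -1
Det delta = -1 * 3 = -3
New det = 20 + -3 = 17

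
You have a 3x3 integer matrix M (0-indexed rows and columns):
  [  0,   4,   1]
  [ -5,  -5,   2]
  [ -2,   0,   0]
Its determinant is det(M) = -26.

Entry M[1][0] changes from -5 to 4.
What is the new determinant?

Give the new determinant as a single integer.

Answer: -26

Derivation:
det is linear in row 1: changing M[1][0] by delta changes det by delta * cofactor(1,0).
Cofactor C_10 = (-1)^(1+0) * minor(1,0) = 0
Entry delta = 4 - -5 = 9
Det delta = 9 * 0 = 0
New det = -26 + 0 = -26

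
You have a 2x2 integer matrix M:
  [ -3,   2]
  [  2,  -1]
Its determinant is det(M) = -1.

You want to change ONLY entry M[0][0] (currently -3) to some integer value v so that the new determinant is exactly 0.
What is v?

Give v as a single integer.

Answer: -4

Derivation:
det is linear in entry M[0][0]: det = old_det + (v - -3) * C_00
Cofactor C_00 = -1
Want det = 0: -1 + (v - -3) * -1 = 0
  (v - -3) = 1 / -1 = -1
  v = -3 + (-1) = -4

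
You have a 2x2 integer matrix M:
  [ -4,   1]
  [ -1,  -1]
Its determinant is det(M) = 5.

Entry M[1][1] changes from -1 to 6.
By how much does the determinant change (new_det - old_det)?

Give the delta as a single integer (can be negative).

Answer: -28

Derivation:
Cofactor C_11 = -4
Entry delta = 6 - -1 = 7
Det delta = entry_delta * cofactor = 7 * -4 = -28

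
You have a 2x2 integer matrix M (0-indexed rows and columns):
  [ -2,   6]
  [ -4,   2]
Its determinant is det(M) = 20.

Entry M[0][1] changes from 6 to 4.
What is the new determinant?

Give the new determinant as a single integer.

det is linear in row 0: changing M[0][1] by delta changes det by delta * cofactor(0,1).
Cofactor C_01 = (-1)^(0+1) * minor(0,1) = 4
Entry delta = 4 - 6 = -2
Det delta = -2 * 4 = -8
New det = 20 + -8 = 12

Answer: 12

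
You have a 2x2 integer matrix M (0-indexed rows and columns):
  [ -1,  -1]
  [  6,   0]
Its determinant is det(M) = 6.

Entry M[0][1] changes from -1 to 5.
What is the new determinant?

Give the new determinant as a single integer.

Answer: -30

Derivation:
det is linear in row 0: changing M[0][1] by delta changes det by delta * cofactor(0,1).
Cofactor C_01 = (-1)^(0+1) * minor(0,1) = -6
Entry delta = 5 - -1 = 6
Det delta = 6 * -6 = -36
New det = 6 + -36 = -30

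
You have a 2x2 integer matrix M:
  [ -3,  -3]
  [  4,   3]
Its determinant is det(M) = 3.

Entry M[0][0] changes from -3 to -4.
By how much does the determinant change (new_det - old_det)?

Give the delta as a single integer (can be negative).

Answer: -3

Derivation:
Cofactor C_00 = 3
Entry delta = -4 - -3 = -1
Det delta = entry_delta * cofactor = -1 * 3 = -3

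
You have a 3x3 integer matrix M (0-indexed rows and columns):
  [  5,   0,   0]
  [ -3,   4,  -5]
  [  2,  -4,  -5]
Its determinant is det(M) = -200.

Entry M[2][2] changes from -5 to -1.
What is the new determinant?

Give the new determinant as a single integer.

Answer: -120

Derivation:
det is linear in row 2: changing M[2][2] by delta changes det by delta * cofactor(2,2).
Cofactor C_22 = (-1)^(2+2) * minor(2,2) = 20
Entry delta = -1 - -5 = 4
Det delta = 4 * 20 = 80
New det = -200 + 80 = -120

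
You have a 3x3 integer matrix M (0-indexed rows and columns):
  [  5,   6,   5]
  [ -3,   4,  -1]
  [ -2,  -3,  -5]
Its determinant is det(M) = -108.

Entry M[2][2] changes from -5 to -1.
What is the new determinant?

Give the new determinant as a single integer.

Answer: 44

Derivation:
det is linear in row 2: changing M[2][2] by delta changes det by delta * cofactor(2,2).
Cofactor C_22 = (-1)^(2+2) * minor(2,2) = 38
Entry delta = -1 - -5 = 4
Det delta = 4 * 38 = 152
New det = -108 + 152 = 44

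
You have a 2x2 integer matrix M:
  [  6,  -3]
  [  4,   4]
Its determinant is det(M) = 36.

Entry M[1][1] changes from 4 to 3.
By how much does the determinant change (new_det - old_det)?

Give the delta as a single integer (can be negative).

Cofactor C_11 = 6
Entry delta = 3 - 4 = -1
Det delta = entry_delta * cofactor = -1 * 6 = -6

Answer: -6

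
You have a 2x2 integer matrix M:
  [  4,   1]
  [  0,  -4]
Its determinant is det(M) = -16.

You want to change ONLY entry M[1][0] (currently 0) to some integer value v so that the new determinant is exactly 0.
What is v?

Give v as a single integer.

Answer: -16

Derivation:
det is linear in entry M[1][0]: det = old_det + (v - 0) * C_10
Cofactor C_10 = -1
Want det = 0: -16 + (v - 0) * -1 = 0
  (v - 0) = 16 / -1 = -16
  v = 0 + (-16) = -16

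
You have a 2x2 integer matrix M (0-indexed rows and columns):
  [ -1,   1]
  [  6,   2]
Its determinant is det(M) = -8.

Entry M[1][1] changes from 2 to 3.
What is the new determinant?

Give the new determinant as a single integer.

det is linear in row 1: changing M[1][1] by delta changes det by delta * cofactor(1,1).
Cofactor C_11 = (-1)^(1+1) * minor(1,1) = -1
Entry delta = 3 - 2 = 1
Det delta = 1 * -1 = -1
New det = -8 + -1 = -9

Answer: -9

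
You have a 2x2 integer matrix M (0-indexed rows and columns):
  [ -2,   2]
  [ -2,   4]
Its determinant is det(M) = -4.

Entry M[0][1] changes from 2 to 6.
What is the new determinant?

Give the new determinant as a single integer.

det is linear in row 0: changing M[0][1] by delta changes det by delta * cofactor(0,1).
Cofactor C_01 = (-1)^(0+1) * minor(0,1) = 2
Entry delta = 6 - 2 = 4
Det delta = 4 * 2 = 8
New det = -4 + 8 = 4

Answer: 4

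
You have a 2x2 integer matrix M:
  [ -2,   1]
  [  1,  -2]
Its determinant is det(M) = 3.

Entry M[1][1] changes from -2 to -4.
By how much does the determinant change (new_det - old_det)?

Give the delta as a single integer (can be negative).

Answer: 4

Derivation:
Cofactor C_11 = -2
Entry delta = -4 - -2 = -2
Det delta = entry_delta * cofactor = -2 * -2 = 4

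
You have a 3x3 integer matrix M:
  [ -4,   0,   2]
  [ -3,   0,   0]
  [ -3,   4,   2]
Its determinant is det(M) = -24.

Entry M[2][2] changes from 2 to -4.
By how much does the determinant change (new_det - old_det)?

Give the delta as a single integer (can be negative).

Answer: 0

Derivation:
Cofactor C_22 = 0
Entry delta = -4 - 2 = -6
Det delta = entry_delta * cofactor = -6 * 0 = 0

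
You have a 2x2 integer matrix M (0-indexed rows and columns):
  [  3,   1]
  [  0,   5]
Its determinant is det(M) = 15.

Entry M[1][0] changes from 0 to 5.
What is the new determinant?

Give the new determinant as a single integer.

det is linear in row 1: changing M[1][0] by delta changes det by delta * cofactor(1,0).
Cofactor C_10 = (-1)^(1+0) * minor(1,0) = -1
Entry delta = 5 - 0 = 5
Det delta = 5 * -1 = -5
New det = 15 + -5 = 10

Answer: 10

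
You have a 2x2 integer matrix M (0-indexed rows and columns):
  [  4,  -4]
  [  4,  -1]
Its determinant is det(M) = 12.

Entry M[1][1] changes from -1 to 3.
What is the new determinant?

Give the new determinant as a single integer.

det is linear in row 1: changing M[1][1] by delta changes det by delta * cofactor(1,1).
Cofactor C_11 = (-1)^(1+1) * minor(1,1) = 4
Entry delta = 3 - -1 = 4
Det delta = 4 * 4 = 16
New det = 12 + 16 = 28

Answer: 28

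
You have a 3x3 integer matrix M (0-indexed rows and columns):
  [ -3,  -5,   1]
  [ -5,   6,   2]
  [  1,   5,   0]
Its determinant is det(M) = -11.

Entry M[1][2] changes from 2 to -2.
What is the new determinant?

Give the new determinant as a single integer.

det is linear in row 1: changing M[1][2] by delta changes det by delta * cofactor(1,2).
Cofactor C_12 = (-1)^(1+2) * minor(1,2) = 10
Entry delta = -2 - 2 = -4
Det delta = -4 * 10 = -40
New det = -11 + -40 = -51

Answer: -51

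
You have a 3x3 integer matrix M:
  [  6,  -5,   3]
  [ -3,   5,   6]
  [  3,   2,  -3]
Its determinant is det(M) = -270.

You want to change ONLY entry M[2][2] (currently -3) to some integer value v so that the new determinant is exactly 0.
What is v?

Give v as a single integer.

det is linear in entry M[2][2]: det = old_det + (v - -3) * C_22
Cofactor C_22 = 15
Want det = 0: -270 + (v - -3) * 15 = 0
  (v - -3) = 270 / 15 = 18
  v = -3 + (18) = 15

Answer: 15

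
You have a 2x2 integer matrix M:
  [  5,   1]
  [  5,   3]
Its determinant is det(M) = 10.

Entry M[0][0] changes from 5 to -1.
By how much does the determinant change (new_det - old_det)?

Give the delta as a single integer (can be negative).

Answer: -18

Derivation:
Cofactor C_00 = 3
Entry delta = -1 - 5 = -6
Det delta = entry_delta * cofactor = -6 * 3 = -18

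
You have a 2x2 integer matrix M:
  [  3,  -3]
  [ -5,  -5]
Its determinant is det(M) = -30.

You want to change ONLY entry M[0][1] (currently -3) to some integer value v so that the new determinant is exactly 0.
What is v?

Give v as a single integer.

det is linear in entry M[0][1]: det = old_det + (v - -3) * C_01
Cofactor C_01 = 5
Want det = 0: -30 + (v - -3) * 5 = 0
  (v - -3) = 30 / 5 = 6
  v = -3 + (6) = 3

Answer: 3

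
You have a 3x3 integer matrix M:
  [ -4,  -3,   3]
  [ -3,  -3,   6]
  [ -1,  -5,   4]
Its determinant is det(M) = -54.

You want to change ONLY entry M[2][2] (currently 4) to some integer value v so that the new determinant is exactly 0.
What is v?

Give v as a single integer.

det is linear in entry M[2][2]: det = old_det + (v - 4) * C_22
Cofactor C_22 = 3
Want det = 0: -54 + (v - 4) * 3 = 0
  (v - 4) = 54 / 3 = 18
  v = 4 + (18) = 22

Answer: 22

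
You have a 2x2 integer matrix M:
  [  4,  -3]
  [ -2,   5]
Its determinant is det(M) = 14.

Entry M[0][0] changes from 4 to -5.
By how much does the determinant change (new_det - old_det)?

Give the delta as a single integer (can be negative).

Answer: -45

Derivation:
Cofactor C_00 = 5
Entry delta = -5 - 4 = -9
Det delta = entry_delta * cofactor = -9 * 5 = -45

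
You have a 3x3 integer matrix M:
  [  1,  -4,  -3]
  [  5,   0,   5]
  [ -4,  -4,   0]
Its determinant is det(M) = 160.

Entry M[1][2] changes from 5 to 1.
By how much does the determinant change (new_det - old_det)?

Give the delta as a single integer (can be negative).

Cofactor C_12 = 20
Entry delta = 1 - 5 = -4
Det delta = entry_delta * cofactor = -4 * 20 = -80

Answer: -80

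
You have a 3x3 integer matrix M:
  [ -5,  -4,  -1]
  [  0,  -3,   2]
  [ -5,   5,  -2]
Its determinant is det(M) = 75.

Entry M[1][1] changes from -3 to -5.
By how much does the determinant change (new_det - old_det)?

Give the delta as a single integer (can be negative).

Answer: -10

Derivation:
Cofactor C_11 = 5
Entry delta = -5 - -3 = -2
Det delta = entry_delta * cofactor = -2 * 5 = -10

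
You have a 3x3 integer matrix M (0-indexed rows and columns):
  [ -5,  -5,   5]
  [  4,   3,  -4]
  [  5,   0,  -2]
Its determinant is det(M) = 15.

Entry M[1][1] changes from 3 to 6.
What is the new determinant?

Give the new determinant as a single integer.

Answer: -30

Derivation:
det is linear in row 1: changing M[1][1] by delta changes det by delta * cofactor(1,1).
Cofactor C_11 = (-1)^(1+1) * minor(1,1) = -15
Entry delta = 6 - 3 = 3
Det delta = 3 * -15 = -45
New det = 15 + -45 = -30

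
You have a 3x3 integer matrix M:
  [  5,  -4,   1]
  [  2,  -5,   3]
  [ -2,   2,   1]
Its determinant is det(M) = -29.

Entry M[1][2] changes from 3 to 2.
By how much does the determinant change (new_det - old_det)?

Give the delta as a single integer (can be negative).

Answer: 2

Derivation:
Cofactor C_12 = -2
Entry delta = 2 - 3 = -1
Det delta = entry_delta * cofactor = -1 * -2 = 2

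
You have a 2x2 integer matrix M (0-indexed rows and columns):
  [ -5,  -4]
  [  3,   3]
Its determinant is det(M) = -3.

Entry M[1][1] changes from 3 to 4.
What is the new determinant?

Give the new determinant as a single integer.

det is linear in row 1: changing M[1][1] by delta changes det by delta * cofactor(1,1).
Cofactor C_11 = (-1)^(1+1) * minor(1,1) = -5
Entry delta = 4 - 3 = 1
Det delta = 1 * -5 = -5
New det = -3 + -5 = -8

Answer: -8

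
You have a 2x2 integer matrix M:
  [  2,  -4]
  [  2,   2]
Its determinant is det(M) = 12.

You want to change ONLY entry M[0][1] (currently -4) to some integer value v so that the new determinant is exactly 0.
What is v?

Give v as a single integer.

det is linear in entry M[0][1]: det = old_det + (v - -4) * C_01
Cofactor C_01 = -2
Want det = 0: 12 + (v - -4) * -2 = 0
  (v - -4) = -12 / -2 = 6
  v = -4 + (6) = 2

Answer: 2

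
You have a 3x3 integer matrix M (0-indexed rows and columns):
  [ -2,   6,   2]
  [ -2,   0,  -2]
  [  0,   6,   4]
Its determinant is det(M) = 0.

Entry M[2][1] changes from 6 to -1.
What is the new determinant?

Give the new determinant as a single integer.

det is linear in row 2: changing M[2][1] by delta changes det by delta * cofactor(2,1).
Cofactor C_21 = (-1)^(2+1) * minor(2,1) = -8
Entry delta = -1 - 6 = -7
Det delta = -7 * -8 = 56
New det = 0 + 56 = 56

Answer: 56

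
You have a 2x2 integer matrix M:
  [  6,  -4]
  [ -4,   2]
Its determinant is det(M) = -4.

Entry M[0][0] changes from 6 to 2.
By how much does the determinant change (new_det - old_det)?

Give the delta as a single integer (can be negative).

Cofactor C_00 = 2
Entry delta = 2 - 6 = -4
Det delta = entry_delta * cofactor = -4 * 2 = -8

Answer: -8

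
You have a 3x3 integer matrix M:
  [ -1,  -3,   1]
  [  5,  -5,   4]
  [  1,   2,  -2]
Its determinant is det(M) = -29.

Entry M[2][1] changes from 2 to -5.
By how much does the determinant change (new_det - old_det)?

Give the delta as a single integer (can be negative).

Cofactor C_21 = 9
Entry delta = -5 - 2 = -7
Det delta = entry_delta * cofactor = -7 * 9 = -63

Answer: -63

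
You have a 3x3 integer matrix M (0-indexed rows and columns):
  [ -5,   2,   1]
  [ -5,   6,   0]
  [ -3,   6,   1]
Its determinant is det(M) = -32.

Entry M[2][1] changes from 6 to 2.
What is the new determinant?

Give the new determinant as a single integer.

det is linear in row 2: changing M[2][1] by delta changes det by delta * cofactor(2,1).
Cofactor C_21 = (-1)^(2+1) * minor(2,1) = -5
Entry delta = 2 - 6 = -4
Det delta = -4 * -5 = 20
New det = -32 + 20 = -12

Answer: -12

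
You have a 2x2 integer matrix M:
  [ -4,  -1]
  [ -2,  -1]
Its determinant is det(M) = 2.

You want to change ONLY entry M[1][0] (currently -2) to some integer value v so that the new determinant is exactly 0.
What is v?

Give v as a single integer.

Answer: -4

Derivation:
det is linear in entry M[1][0]: det = old_det + (v - -2) * C_10
Cofactor C_10 = 1
Want det = 0: 2 + (v - -2) * 1 = 0
  (v - -2) = -2 / 1 = -2
  v = -2 + (-2) = -4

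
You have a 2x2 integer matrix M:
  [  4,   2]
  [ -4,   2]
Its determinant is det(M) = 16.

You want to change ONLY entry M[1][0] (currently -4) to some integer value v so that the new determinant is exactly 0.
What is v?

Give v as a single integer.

Answer: 4

Derivation:
det is linear in entry M[1][0]: det = old_det + (v - -4) * C_10
Cofactor C_10 = -2
Want det = 0: 16 + (v - -4) * -2 = 0
  (v - -4) = -16 / -2 = 8
  v = -4 + (8) = 4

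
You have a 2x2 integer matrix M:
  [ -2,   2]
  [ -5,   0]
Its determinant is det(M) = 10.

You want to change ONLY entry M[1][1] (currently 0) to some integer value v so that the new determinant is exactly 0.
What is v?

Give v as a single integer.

Answer: 5

Derivation:
det is linear in entry M[1][1]: det = old_det + (v - 0) * C_11
Cofactor C_11 = -2
Want det = 0: 10 + (v - 0) * -2 = 0
  (v - 0) = -10 / -2 = 5
  v = 0 + (5) = 5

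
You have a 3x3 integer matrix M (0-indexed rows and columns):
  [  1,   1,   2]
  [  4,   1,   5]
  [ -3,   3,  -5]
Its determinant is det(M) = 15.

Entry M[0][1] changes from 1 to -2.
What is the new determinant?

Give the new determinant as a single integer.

det is linear in row 0: changing M[0][1] by delta changes det by delta * cofactor(0,1).
Cofactor C_01 = (-1)^(0+1) * minor(0,1) = 5
Entry delta = -2 - 1 = -3
Det delta = -3 * 5 = -15
New det = 15 + -15 = 0

Answer: 0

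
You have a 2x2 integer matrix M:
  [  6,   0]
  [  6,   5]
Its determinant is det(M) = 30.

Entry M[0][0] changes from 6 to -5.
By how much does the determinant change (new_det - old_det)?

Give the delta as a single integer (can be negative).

Answer: -55

Derivation:
Cofactor C_00 = 5
Entry delta = -5 - 6 = -11
Det delta = entry_delta * cofactor = -11 * 5 = -55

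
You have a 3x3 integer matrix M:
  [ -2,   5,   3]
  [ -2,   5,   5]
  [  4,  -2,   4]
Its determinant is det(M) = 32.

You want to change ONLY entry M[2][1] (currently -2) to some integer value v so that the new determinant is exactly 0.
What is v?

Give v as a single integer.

det is linear in entry M[2][1]: det = old_det + (v - -2) * C_21
Cofactor C_21 = 4
Want det = 0: 32 + (v - -2) * 4 = 0
  (v - -2) = -32 / 4 = -8
  v = -2 + (-8) = -10

Answer: -10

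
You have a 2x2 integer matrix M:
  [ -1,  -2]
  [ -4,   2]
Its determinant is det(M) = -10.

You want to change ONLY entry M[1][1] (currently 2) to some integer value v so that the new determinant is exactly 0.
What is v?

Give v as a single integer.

Answer: -8

Derivation:
det is linear in entry M[1][1]: det = old_det + (v - 2) * C_11
Cofactor C_11 = -1
Want det = 0: -10 + (v - 2) * -1 = 0
  (v - 2) = 10 / -1 = -10
  v = 2 + (-10) = -8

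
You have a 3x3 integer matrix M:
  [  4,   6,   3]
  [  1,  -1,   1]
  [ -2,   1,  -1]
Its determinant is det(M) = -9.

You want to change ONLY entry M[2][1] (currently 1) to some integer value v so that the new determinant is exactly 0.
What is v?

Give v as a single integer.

det is linear in entry M[2][1]: det = old_det + (v - 1) * C_21
Cofactor C_21 = -1
Want det = 0: -9 + (v - 1) * -1 = 0
  (v - 1) = 9 / -1 = -9
  v = 1 + (-9) = -8

Answer: -8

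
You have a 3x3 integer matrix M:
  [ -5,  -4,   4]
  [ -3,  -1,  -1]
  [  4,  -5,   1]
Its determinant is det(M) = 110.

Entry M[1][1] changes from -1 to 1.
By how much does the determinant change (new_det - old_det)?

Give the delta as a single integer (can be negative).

Answer: -42

Derivation:
Cofactor C_11 = -21
Entry delta = 1 - -1 = 2
Det delta = entry_delta * cofactor = 2 * -21 = -42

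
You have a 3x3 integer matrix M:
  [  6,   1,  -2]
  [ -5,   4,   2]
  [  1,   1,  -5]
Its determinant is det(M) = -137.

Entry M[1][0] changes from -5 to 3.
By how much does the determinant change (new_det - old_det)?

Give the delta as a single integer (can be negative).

Answer: 24

Derivation:
Cofactor C_10 = 3
Entry delta = 3 - -5 = 8
Det delta = entry_delta * cofactor = 8 * 3 = 24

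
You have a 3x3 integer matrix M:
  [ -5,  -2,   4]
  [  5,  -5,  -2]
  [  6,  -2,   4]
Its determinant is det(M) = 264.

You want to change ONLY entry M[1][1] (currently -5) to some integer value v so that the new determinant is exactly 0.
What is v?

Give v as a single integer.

Answer: 1

Derivation:
det is linear in entry M[1][1]: det = old_det + (v - -5) * C_11
Cofactor C_11 = -44
Want det = 0: 264 + (v - -5) * -44 = 0
  (v - -5) = -264 / -44 = 6
  v = -5 + (6) = 1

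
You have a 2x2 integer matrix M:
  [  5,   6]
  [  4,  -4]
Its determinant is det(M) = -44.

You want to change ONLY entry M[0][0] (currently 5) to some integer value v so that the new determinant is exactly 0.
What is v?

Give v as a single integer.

det is linear in entry M[0][0]: det = old_det + (v - 5) * C_00
Cofactor C_00 = -4
Want det = 0: -44 + (v - 5) * -4 = 0
  (v - 5) = 44 / -4 = -11
  v = 5 + (-11) = -6

Answer: -6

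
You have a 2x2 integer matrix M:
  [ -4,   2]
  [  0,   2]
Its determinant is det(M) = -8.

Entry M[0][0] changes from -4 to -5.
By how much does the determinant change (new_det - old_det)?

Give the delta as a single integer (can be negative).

Answer: -2

Derivation:
Cofactor C_00 = 2
Entry delta = -5 - -4 = -1
Det delta = entry_delta * cofactor = -1 * 2 = -2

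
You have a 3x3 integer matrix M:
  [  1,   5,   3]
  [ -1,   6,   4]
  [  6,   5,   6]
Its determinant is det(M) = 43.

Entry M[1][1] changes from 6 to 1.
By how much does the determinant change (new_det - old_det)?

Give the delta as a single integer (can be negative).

Answer: 60

Derivation:
Cofactor C_11 = -12
Entry delta = 1 - 6 = -5
Det delta = entry_delta * cofactor = -5 * -12 = 60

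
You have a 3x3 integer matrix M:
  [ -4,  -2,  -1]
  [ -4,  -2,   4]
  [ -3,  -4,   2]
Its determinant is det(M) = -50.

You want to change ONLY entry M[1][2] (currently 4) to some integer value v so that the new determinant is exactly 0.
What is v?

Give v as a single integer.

det is linear in entry M[1][2]: det = old_det + (v - 4) * C_12
Cofactor C_12 = -10
Want det = 0: -50 + (v - 4) * -10 = 0
  (v - 4) = 50 / -10 = -5
  v = 4 + (-5) = -1

Answer: -1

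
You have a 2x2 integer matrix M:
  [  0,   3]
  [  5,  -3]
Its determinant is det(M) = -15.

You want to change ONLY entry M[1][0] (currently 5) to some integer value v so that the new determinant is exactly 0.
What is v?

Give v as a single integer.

Answer: 0

Derivation:
det is linear in entry M[1][0]: det = old_det + (v - 5) * C_10
Cofactor C_10 = -3
Want det = 0: -15 + (v - 5) * -3 = 0
  (v - 5) = 15 / -3 = -5
  v = 5 + (-5) = 0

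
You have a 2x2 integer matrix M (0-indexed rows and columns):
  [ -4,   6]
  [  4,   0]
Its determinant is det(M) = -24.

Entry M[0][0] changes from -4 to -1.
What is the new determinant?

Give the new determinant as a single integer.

det is linear in row 0: changing M[0][0] by delta changes det by delta * cofactor(0,0).
Cofactor C_00 = (-1)^(0+0) * minor(0,0) = 0
Entry delta = -1 - -4 = 3
Det delta = 3 * 0 = 0
New det = -24 + 0 = -24

Answer: -24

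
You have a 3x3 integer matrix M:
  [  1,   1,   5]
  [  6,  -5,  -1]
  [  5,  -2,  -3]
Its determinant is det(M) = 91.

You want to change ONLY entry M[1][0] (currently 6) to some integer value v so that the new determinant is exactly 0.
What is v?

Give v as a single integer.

Answer: 19

Derivation:
det is linear in entry M[1][0]: det = old_det + (v - 6) * C_10
Cofactor C_10 = -7
Want det = 0: 91 + (v - 6) * -7 = 0
  (v - 6) = -91 / -7 = 13
  v = 6 + (13) = 19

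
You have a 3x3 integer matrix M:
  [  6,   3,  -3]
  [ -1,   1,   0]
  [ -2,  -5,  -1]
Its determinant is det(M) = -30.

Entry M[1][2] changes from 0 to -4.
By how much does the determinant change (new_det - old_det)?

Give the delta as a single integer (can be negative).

Answer: -96

Derivation:
Cofactor C_12 = 24
Entry delta = -4 - 0 = -4
Det delta = entry_delta * cofactor = -4 * 24 = -96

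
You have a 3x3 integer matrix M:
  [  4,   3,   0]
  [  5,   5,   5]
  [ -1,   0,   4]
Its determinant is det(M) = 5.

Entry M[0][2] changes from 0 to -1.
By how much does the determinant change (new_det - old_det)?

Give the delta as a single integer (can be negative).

Answer: -5

Derivation:
Cofactor C_02 = 5
Entry delta = -1 - 0 = -1
Det delta = entry_delta * cofactor = -1 * 5 = -5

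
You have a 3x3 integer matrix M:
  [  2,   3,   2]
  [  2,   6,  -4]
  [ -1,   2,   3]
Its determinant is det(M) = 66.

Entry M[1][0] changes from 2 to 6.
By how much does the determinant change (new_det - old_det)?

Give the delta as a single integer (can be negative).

Answer: -20

Derivation:
Cofactor C_10 = -5
Entry delta = 6 - 2 = 4
Det delta = entry_delta * cofactor = 4 * -5 = -20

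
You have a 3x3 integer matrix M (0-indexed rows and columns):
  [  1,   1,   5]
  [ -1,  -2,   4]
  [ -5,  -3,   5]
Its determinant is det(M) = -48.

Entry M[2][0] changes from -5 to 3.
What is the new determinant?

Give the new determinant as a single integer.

Answer: 64

Derivation:
det is linear in row 2: changing M[2][0] by delta changes det by delta * cofactor(2,0).
Cofactor C_20 = (-1)^(2+0) * minor(2,0) = 14
Entry delta = 3 - -5 = 8
Det delta = 8 * 14 = 112
New det = -48 + 112 = 64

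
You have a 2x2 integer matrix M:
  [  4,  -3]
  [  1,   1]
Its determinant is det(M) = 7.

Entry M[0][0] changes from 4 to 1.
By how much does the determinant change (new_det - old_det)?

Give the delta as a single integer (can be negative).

Answer: -3

Derivation:
Cofactor C_00 = 1
Entry delta = 1 - 4 = -3
Det delta = entry_delta * cofactor = -3 * 1 = -3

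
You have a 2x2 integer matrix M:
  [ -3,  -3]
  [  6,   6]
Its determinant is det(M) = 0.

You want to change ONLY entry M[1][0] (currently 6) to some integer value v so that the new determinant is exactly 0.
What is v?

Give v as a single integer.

Answer: 6

Derivation:
det is linear in entry M[1][0]: det = old_det + (v - 6) * C_10
Cofactor C_10 = 3
Want det = 0: 0 + (v - 6) * 3 = 0
  (v - 6) = 0 / 3 = 0
  v = 6 + (0) = 6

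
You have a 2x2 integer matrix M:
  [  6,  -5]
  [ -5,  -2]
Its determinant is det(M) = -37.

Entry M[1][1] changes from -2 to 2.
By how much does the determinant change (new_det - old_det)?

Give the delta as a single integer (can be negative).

Answer: 24

Derivation:
Cofactor C_11 = 6
Entry delta = 2 - -2 = 4
Det delta = entry_delta * cofactor = 4 * 6 = 24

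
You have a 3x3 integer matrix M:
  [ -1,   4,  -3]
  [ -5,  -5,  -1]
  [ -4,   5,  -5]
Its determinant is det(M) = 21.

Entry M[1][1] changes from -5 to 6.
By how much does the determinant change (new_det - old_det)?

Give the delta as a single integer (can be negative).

Cofactor C_11 = -7
Entry delta = 6 - -5 = 11
Det delta = entry_delta * cofactor = 11 * -7 = -77

Answer: -77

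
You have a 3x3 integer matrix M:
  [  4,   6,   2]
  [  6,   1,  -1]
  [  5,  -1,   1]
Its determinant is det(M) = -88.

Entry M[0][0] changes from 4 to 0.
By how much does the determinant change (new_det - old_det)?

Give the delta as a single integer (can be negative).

Answer: 0

Derivation:
Cofactor C_00 = 0
Entry delta = 0 - 4 = -4
Det delta = entry_delta * cofactor = -4 * 0 = 0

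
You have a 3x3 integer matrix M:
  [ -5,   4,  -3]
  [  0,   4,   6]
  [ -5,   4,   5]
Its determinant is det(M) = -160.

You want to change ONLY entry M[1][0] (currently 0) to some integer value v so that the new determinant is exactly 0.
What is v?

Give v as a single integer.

det is linear in entry M[1][0]: det = old_det + (v - 0) * C_10
Cofactor C_10 = -32
Want det = 0: -160 + (v - 0) * -32 = 0
  (v - 0) = 160 / -32 = -5
  v = 0 + (-5) = -5

Answer: -5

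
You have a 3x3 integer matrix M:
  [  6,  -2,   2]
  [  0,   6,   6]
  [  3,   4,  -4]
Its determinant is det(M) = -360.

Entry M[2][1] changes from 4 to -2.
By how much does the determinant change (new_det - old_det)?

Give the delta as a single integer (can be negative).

Answer: 216

Derivation:
Cofactor C_21 = -36
Entry delta = -2 - 4 = -6
Det delta = entry_delta * cofactor = -6 * -36 = 216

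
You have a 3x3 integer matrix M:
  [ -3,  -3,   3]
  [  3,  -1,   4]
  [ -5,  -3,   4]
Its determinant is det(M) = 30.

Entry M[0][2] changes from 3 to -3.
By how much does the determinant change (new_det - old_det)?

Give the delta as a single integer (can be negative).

Answer: 84

Derivation:
Cofactor C_02 = -14
Entry delta = -3 - 3 = -6
Det delta = entry_delta * cofactor = -6 * -14 = 84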